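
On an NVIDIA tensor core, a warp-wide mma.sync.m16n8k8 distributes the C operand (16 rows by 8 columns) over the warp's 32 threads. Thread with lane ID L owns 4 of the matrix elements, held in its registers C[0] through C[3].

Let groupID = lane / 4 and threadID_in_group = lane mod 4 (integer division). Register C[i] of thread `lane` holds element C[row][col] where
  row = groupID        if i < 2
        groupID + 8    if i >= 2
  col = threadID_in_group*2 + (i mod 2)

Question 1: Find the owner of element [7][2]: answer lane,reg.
r=7->g=7,rb=0  c=2->t=1,b0=0
L=7*4+1=29  i=0*2+0=0

29,0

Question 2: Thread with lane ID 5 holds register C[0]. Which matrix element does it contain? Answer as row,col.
5: gr=1,th=1
[0] (1+0,1*2+0) = (1,2)

1,2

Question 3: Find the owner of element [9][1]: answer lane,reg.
r=9→G=1,rhi=1  c=1→T=0,p=1
L=1*4+0=4  i=1*2+1=3

4,3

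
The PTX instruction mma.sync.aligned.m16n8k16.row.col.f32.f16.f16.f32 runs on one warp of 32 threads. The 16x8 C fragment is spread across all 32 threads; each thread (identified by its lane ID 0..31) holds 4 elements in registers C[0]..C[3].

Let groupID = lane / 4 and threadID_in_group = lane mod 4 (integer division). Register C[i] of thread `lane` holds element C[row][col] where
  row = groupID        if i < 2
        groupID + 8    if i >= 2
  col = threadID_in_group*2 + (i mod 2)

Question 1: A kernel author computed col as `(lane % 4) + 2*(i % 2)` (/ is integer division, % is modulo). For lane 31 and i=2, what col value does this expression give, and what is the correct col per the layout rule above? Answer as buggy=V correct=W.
`(lane % 4) + 2*(i % 2)`[31,2]⇒3
lane 31: gr=7 (31/4), th=3 (31%4)
i=2: r=7+8=15, c=3*2+0=6
col: 3 vs 6

buggy=3 correct=6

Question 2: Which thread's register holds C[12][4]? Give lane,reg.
r: 12->gid=4,r8=1  c: 4->tid=2,i&1=0
L=4*4+2=18  i=1*2+0=2

18,2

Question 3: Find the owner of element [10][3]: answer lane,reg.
9,3

r=10⇒gr=2,Rb=1  c=3⇒th=1,odd=1
L=2*4+1=9  i=1*2+1=3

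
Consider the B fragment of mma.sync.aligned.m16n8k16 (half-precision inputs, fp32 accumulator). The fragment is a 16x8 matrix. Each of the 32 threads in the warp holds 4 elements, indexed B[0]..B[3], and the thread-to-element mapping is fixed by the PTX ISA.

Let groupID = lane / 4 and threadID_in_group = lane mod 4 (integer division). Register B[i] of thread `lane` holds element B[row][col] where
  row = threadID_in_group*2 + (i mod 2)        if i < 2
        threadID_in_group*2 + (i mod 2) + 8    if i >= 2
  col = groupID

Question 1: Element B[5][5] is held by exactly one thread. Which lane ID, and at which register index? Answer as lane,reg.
22,1

c=5->g=5  r=5->rb=0,t=2,b0=1
L=5*4+2=22  i=0*2+1=1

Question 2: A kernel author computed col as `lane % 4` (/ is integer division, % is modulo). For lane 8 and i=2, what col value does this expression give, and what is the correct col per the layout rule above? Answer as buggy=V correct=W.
`lane % 4`[8,2]->0
L=8->gid=8>>2=2, tid=8&3=0
[2]->row 0·2+0+8=8  col gid=2
col: 0 vs 2

buggy=0 correct=2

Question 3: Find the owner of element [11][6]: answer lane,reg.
c=6→G=6  r=11→rhi=1,T=1,p=1
L=6*4+1=25  i=1*2+1=3

25,3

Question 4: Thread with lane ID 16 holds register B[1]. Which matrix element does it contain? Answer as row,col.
lane 16: G=4 (16/4), T=0 (16%4)
i=1: r=0*2+1+0=1, c=G=4

1,4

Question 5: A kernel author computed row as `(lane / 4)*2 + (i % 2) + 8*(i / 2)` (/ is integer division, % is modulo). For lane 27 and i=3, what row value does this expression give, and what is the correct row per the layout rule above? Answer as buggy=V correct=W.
`(lane / 4)*2 + (i % 2) + 8*(i / 2)`[27,3]->21
L=27->gid=27>>2=6, tid=27&3=3
[3]->row 3·2+1+8=15  col gid=6
row: 21 vs 15

buggy=21 correct=15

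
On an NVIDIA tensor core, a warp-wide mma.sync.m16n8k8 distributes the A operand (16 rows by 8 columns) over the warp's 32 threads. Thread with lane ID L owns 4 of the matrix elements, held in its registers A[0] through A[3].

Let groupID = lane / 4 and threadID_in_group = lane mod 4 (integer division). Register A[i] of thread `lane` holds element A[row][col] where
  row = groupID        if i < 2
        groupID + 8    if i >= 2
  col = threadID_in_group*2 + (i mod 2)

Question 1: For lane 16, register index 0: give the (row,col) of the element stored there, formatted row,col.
4,0

16: gid=4,tid=0
[0] (4+0,0*2+0) = (4,0)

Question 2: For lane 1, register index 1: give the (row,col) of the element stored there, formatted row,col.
0,3

L=1=>grp=1>>2=0, tig=1&3=1
[1]=>row 0+0=0  col 1·2+1=3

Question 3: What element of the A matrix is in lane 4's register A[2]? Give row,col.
9,0

lane 4⇒4/4=1, 4 mod 4=0
i=2  r:1+8⇒9  c:2·0+0⇒0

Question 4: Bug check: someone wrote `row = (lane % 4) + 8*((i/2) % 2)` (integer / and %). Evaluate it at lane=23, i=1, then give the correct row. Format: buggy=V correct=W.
buggy=3 correct=5

`(lane % 4) + 8*((i/2) % 2)`[23,1]->3
L=23->gid=23>>2=5, tid=23&3=3
[1]->row 5+0=5  col 3·2+1=7
row: 3 vs 5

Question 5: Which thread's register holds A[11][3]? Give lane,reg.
13,3

r:11=>grp=3,rB=1  c:3=>tig=1,lo=1
L=3*4+1=13  i=1*2+1=3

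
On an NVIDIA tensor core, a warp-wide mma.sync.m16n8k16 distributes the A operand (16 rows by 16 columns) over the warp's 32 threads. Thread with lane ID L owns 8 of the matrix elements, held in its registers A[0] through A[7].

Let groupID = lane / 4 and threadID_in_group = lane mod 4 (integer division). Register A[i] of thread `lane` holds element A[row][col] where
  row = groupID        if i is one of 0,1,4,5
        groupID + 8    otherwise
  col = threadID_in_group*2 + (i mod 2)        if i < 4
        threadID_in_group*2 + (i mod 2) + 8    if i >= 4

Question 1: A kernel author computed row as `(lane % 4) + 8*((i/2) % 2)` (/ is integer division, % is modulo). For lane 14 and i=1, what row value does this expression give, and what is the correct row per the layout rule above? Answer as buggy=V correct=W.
buggy=2 correct=3

`(lane % 4) + 8*((i/2) % 2)`[14,1]->2
lane 14: g=3 (14/4), t=2 (14%4)
i=1: r=3+0=3, c=2*2+1+0=5
row: 2 vs 3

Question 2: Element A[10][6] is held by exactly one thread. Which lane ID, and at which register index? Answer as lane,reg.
11,2

r: 10->gid=2,r8=1  c: 6->c8=0,tid=3,i&1=0
L=2*4+3=11  i=0*4+1*2+0=2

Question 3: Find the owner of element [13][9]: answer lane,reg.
r=13⇒gr=5,Rb=1  c=9⇒Cb=1,th=0,odd=1
L=5*4+0=20  i=1*4+1*2+1=7

20,7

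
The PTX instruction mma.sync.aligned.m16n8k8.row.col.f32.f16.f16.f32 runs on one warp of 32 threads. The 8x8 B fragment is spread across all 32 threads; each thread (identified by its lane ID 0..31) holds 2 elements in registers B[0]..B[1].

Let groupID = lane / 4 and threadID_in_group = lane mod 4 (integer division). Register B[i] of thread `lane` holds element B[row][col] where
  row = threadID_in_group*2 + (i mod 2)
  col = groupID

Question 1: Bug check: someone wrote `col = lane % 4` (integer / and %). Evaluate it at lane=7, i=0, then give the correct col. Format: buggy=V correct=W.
buggy=3 correct=1

`lane % 4`[7,0]⇒3
7: gr=1,th=3
[0] (3*2+0,1) = (6,1)
col: 3 vs 1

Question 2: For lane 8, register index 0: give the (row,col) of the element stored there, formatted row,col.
lane 8: grp=2 (8/4), tig=0 (8%4)
i=0: r=0*2+0=0, c=grp=2

0,2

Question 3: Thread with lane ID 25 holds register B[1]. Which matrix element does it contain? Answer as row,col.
lane 25: grp=6 (25/4), tig=1 (25%4)
i=1: r=1*2+1=3, c=grp=6

3,6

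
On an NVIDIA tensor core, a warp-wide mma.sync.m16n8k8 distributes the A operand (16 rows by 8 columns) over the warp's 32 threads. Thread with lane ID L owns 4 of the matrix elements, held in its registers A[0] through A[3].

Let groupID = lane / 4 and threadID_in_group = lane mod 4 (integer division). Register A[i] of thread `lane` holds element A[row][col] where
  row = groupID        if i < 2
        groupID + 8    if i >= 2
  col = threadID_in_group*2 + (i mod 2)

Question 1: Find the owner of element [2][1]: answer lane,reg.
8,1

r:2=>grp=2,rB=0  c:1=>tig=0,lo=1
L=2*4+0=8  i=0*2+1=1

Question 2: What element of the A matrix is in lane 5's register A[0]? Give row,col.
lane 5=>5/4=1, 5 mod 4=1
i=0  r:1+0=>1  c:2·1+0=>2

1,2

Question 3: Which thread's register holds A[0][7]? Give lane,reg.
r=0→G=0,rhi=0  c=7→T=3,p=1
L=0*4+3=3  i=0*2+1=1

3,1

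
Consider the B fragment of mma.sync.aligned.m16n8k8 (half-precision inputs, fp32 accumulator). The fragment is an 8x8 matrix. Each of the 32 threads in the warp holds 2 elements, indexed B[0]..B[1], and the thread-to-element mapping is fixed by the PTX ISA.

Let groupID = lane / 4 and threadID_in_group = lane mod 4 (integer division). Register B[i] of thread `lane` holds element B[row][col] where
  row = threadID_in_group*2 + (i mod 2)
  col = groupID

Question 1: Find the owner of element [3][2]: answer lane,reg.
c: 2->gid=2  r: 3->tid=1,i&1=1
L=2*4+1=9  i=1=1

9,1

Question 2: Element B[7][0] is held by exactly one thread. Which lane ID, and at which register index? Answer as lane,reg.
c=0→G=0  r=7→T=3,p=1
L=0*4+3=3  i=1=1

3,1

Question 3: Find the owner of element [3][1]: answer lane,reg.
5,1

c: 1->gid=1  r: 3->tid=1,i&1=1
L=1*4+1=5  i=1=1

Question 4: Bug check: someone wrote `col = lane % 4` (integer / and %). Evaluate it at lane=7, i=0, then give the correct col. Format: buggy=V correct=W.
`lane % 4`[7,0]→3
lane 7→7/4=1, 7 mod 4=3
i=0  r:2·3+0→6  c:1
col: 3 vs 1

buggy=3 correct=1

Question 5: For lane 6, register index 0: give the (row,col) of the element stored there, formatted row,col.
4,1

lane 6=>6/4=1, 6 mod 4=2
i=0  r:2·2+0=>4  c:1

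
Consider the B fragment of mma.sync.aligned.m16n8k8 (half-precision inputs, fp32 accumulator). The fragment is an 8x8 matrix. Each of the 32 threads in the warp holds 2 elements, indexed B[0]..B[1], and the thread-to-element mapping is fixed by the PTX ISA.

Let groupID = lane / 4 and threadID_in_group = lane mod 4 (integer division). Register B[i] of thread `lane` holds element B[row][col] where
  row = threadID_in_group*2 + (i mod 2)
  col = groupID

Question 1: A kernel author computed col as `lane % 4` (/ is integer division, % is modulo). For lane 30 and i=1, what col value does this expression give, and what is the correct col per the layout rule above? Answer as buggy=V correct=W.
`lane % 4`[30,1]->2
30: gid=7,tid=2
[1] (2*2+1,7) = (5,7)
col: 2 vs 7

buggy=2 correct=7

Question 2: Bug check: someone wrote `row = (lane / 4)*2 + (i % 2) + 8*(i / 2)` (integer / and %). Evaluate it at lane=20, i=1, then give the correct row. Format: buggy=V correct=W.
`(lane / 4)*2 + (i % 2) + 8*(i / 2)`[20,1]->11
lane 20->20/4=5, 20 mod 4=0
i=1  r:2·0+1->1  c:5
row: 11 vs 1

buggy=11 correct=1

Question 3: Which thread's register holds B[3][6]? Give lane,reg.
25,1

c=6⇒gr=6  r=3⇒th=1,odd=1
L=6*4+1=25  i=1=1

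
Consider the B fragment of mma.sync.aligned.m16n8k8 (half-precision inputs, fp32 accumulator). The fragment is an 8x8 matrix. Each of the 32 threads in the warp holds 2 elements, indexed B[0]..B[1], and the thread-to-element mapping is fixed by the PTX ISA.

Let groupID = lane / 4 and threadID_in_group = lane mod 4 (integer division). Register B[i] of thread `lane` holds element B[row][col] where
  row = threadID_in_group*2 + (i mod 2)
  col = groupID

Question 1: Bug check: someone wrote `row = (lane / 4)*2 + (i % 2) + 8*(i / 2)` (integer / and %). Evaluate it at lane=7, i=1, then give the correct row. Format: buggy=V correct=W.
buggy=3 correct=7

`(lane / 4)*2 + (i % 2) + 8*(i / 2)`[7,1]→3
lane 7: G=1 (7/4), T=3 (7%4)
i=1: r=3*2+1=7, c=G=1
row: 3 vs 7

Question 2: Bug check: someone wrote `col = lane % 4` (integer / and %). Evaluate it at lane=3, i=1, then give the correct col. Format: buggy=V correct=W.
buggy=3 correct=0

`lane % 4`[3,1]->3
lane 3: gid=0 (3/4), tid=3 (3%4)
i=1: r=3*2+1=7, c=gid=0
col: 3 vs 0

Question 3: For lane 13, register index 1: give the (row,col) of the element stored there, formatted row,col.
13: G=3,T=1
[1] (1*2+1,3) = (3,3)

3,3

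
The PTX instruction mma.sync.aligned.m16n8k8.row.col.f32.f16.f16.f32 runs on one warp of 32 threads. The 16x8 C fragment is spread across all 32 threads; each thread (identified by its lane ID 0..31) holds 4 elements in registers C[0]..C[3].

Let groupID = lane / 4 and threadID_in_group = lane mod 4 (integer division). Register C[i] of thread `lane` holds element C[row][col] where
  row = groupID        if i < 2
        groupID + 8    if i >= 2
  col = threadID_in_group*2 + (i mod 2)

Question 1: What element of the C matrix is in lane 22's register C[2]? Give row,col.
lane 22->22/4=5, 22 mod 4=2
i=2  r:5+8->13  c:2·2+0->4

13,4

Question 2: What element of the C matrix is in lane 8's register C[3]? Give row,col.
8: G=2,T=0
[3] (2+8,0*2+1) = (10,1)

10,1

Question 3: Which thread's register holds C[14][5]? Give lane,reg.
r:14=>grp=6,rB=1  c:5=>tig=2,lo=1
L=6*4+2=26  i=1*2+1=3

26,3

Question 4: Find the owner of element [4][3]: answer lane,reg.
r=4->g=4,rb=0  c=3->t=1,b0=1
L=4*4+1=17  i=0*2+1=1

17,1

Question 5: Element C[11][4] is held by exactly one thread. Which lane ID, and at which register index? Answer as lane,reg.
r: 11->gid=3,r8=1  c: 4->tid=2,i&1=0
L=3*4+2=14  i=1*2+0=2

14,2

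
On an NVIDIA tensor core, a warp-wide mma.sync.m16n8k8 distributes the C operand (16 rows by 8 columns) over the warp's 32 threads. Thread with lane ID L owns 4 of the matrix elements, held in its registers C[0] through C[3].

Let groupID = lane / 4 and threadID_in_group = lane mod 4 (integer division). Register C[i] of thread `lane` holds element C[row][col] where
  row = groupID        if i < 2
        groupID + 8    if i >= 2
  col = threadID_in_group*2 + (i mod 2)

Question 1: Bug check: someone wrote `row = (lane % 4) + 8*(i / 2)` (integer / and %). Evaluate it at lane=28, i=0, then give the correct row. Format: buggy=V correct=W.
buggy=0 correct=7

`(lane % 4) + 8*(i / 2)`[28,0]⇒0
L=28⇒gr=28>>2=7, th=28&3=0
[0]⇒row 7+0=7  col 0·2+0=0
row: 0 vs 7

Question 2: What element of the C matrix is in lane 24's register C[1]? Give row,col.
lane 24: grp=6 (24/4), tig=0 (24%4)
i=1: r=6+0=6, c=0*2+1=1

6,1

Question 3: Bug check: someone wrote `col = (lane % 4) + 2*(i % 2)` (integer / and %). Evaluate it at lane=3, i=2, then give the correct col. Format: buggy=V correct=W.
`(lane % 4) + 2*(i % 2)`[3,2]→3
L=3→G=3>>2=0, T=3&3=3
[2]→row 0+8=8  col 3·2+0=6
col: 3 vs 6

buggy=3 correct=6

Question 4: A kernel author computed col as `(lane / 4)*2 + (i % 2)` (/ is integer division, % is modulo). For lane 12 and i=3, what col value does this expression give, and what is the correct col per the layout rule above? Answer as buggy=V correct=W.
buggy=7 correct=1

`(lane / 4)*2 + (i % 2)`[12,3]=>7
12: grp=3,tig=0
[3] (3+8,0*2+1) = (11,1)
col: 7 vs 1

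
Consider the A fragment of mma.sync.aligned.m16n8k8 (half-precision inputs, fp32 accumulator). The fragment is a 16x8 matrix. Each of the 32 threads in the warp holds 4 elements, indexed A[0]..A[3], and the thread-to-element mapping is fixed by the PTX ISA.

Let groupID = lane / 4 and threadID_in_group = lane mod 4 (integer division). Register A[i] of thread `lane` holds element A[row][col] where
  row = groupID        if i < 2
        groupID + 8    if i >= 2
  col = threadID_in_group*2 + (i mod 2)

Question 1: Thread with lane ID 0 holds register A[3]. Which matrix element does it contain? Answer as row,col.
L=0->g=0>>2=0, t=0&3=0
[3]->row 0+8=8  col 0·2+1=1

8,1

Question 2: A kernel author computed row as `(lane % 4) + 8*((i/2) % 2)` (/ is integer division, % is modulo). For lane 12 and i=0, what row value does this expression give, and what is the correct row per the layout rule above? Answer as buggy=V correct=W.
buggy=0 correct=3

`(lane % 4) + 8*((i/2) % 2)`[12,0]→0
L=12→G=12>>2=3, T=12&3=0
[0]→row 3+0=3  col 0·2+0=0
row: 0 vs 3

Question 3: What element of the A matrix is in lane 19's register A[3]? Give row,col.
12,7

lane 19⇒19/4=4, 19 mod 4=3
i=3  r:4+8⇒12  c:2·3+1⇒7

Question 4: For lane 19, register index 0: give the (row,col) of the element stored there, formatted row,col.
19: g=4,t=3
[0] (4+0,3*2+0) = (4,6)

4,6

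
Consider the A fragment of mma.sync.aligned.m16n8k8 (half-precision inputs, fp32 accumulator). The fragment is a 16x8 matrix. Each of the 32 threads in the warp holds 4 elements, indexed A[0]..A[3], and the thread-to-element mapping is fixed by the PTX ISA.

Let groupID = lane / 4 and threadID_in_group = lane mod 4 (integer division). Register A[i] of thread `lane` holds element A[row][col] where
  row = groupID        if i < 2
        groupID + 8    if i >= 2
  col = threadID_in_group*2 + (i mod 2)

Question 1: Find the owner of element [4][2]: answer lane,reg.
r=4⇒gr=4,Rb=0  c=2⇒th=1,odd=0
L=4*4+1=17  i=0*2+0=0

17,0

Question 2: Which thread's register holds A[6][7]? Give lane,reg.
27,1

r: 6->gid=6,r8=0  c: 7->tid=3,i&1=1
L=6*4+3=27  i=0*2+1=1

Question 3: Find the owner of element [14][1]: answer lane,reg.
r:14=>grp=6,rB=1  c:1=>tig=0,lo=1
L=6*4+0=24  i=1*2+1=3

24,3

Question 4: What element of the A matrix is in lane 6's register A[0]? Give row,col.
1,4

6: grp=1,tig=2
[0] (1+0,2*2+0) = (1,4)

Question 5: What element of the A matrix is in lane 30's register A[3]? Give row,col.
30: gid=7,tid=2
[3] (7+8,2*2+1) = (15,5)

15,5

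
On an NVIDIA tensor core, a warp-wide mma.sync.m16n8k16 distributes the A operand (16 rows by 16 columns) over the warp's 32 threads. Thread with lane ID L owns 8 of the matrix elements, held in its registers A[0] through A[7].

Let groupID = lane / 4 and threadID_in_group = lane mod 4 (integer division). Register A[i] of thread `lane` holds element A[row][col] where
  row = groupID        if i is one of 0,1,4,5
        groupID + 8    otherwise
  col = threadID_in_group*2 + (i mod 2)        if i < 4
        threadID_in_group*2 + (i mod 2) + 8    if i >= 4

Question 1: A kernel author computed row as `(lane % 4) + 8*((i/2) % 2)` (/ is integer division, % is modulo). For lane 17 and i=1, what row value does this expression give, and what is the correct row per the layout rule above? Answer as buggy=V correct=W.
buggy=1 correct=4

`(lane % 4) + 8*((i/2) % 2)`[17,1]→1
L=17→G=17>>2=4, T=17&3=1
[1]→row 4+0=4  col 1·2+1+0=3
row: 1 vs 4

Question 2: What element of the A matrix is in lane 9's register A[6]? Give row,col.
10,10

lane 9: gid=2 (9/4), tid=1 (9%4)
i=6: r=2+8=10, c=1*2+0+8=10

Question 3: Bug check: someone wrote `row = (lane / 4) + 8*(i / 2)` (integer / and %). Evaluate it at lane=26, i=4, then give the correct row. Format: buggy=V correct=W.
buggy=22 correct=6

`(lane / 4) + 8*(i / 2)`[26,4]=>22
L=26=>grp=26>>2=6, tig=26&3=2
[4]=>row 6+0=6  col 2·2+0+8=12
row: 22 vs 6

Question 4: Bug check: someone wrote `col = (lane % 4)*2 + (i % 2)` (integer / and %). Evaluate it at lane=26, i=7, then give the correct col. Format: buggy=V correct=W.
buggy=5 correct=13

`(lane % 4)*2 + (i % 2)`[26,7]->5
26: g=6,t=2
[7] (6+8,2*2+1+8) = (14,13)
col: 5 vs 13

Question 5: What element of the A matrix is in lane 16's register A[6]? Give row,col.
lane 16->16/4=4, 16 mod 4=0
i=6  r:4+8->12  c:2·0+0+8->8

12,8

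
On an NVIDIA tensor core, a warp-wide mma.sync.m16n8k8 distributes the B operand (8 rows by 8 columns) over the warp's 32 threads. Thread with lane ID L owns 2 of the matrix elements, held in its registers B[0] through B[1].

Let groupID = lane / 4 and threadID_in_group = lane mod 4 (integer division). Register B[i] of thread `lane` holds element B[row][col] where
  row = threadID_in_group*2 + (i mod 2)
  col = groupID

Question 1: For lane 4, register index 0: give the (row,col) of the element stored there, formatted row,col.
0,1

lane 4->4/4=1, 4 mod 4=0
i=0  r:2·0+0->0  c:1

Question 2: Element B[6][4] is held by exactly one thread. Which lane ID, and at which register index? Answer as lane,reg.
19,0

c=4→G=4  r=6→T=3,p=0
L=4*4+3=19  i=0=0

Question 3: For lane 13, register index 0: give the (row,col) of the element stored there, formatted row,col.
2,3

13: g=3,t=1
[0] (1*2+0,3) = (2,3)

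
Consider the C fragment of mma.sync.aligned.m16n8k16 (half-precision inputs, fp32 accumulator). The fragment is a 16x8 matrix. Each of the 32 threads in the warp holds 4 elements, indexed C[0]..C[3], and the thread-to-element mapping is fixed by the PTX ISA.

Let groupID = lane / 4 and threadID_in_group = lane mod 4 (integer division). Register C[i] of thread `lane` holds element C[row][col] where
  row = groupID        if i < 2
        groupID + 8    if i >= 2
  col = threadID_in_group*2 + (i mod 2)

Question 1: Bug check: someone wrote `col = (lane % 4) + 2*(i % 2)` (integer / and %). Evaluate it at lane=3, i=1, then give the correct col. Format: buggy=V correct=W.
`(lane % 4) + 2*(i % 2)`[3,1]=>5
L=3=>grp=3>>2=0, tig=3&3=3
[1]=>row 0+0=0  col 3·2+1=7
col: 5 vs 7

buggy=5 correct=7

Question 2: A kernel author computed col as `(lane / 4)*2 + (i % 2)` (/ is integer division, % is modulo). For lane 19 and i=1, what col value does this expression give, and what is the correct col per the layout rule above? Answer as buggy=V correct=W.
buggy=9 correct=7

`(lane / 4)*2 + (i % 2)`[19,1]->9
L=19->gid=19>>2=4, tid=19&3=3
[1]->row 4+0=4  col 3·2+1=7
col: 9 vs 7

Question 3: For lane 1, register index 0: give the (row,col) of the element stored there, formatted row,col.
0,2

lane 1->1/4=0, 1 mod 4=1
i=0  r:0+0->0  c:2·1+0->2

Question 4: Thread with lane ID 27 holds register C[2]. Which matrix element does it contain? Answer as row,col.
14,6

27: gr=6,th=3
[2] (6+8,3*2+0) = (14,6)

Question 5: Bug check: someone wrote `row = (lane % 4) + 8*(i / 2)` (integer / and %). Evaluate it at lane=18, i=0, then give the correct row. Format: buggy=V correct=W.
`(lane % 4) + 8*(i / 2)`[18,0]=>2
lane 18=>18/4=4, 18 mod 4=2
i=0  r:4+0=>4  c:2·2+0=>4
row: 2 vs 4

buggy=2 correct=4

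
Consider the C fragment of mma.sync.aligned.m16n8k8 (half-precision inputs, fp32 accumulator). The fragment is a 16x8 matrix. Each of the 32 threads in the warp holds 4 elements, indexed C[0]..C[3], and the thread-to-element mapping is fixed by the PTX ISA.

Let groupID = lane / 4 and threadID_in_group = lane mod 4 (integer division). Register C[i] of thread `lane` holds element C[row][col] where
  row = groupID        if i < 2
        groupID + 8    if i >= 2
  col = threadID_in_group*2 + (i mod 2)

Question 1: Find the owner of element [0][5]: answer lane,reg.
2,1

r=0→G=0,rhi=0  c=5→T=2,p=1
L=0*4+2=2  i=0*2+1=1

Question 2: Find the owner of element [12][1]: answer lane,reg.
16,3

r=12->g=4,rb=1  c=1->t=0,b0=1
L=4*4+0=16  i=1*2+1=3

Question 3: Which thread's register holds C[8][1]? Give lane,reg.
r: 8->gid=0,r8=1  c: 1->tid=0,i&1=1
L=0*4+0=0  i=1*2+1=3

0,3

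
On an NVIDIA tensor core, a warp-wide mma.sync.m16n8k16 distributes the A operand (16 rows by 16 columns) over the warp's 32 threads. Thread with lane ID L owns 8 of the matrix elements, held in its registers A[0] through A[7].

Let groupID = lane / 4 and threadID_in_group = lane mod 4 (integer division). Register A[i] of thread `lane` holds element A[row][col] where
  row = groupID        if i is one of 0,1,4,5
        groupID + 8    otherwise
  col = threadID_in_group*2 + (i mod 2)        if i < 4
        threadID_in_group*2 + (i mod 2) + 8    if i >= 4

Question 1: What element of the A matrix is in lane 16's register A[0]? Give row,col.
lane 16->16/4=4, 16 mod 4=0
i=0  r:4+0->4  c:2·0+0+0->0

4,0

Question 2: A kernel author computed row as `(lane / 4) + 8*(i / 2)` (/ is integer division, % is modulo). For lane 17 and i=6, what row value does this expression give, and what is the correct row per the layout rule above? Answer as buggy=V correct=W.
`(lane / 4) + 8*(i / 2)`[17,6]->28
17: g=4,t=1
[6] (4+8,1*2+0+8) = (12,10)
row: 28 vs 12

buggy=28 correct=12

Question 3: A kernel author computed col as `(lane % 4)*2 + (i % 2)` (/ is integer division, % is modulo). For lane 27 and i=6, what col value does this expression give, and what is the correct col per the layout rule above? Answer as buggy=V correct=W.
buggy=6 correct=14

`(lane % 4)*2 + (i % 2)`[27,6]->6
lane 27->27/4=6, 27 mod 4=3
i=6  r:6+8->14  c:2·3+0+8->14
col: 6 vs 14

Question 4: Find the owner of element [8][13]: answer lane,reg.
r=8⇒gr=0,Rb=1  c=13⇒Cb=1,th=2,odd=1
L=0*4+2=2  i=1*4+1*2+1=7

2,7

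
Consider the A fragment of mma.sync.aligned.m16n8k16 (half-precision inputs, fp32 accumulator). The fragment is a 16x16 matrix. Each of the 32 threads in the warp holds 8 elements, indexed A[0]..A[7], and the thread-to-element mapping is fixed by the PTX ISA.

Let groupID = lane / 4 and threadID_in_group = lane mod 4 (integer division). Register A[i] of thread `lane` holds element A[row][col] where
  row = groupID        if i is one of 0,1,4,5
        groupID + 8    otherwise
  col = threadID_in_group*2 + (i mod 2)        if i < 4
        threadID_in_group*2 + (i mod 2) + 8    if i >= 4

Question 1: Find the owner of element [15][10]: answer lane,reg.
29,6

r: 15->gid=7,r8=1  c: 10->c8=1,tid=1,i&1=0
L=7*4+1=29  i=1*4+1*2+0=6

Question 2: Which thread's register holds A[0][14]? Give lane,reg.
r:0=>grp=0,rB=0  c:14=>cB=1,tig=3,lo=0
L=0*4+3=3  i=1*4+0*2+0=4

3,4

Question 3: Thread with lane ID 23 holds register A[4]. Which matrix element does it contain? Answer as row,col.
5,14

lane 23: g=5 (23/4), t=3 (23%4)
i=4: r=5+0=5, c=3*2+0+8=14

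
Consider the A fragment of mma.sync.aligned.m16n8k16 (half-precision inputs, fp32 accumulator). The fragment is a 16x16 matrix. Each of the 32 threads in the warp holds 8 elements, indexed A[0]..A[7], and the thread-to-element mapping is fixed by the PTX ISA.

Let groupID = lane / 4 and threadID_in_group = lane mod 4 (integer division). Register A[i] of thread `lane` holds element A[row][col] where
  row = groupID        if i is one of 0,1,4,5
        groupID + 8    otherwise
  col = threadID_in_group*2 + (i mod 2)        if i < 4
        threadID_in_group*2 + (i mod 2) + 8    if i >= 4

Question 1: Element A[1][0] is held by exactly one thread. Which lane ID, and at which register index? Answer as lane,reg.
4,0

r:1=>grp=1,rB=0  c:0=>cB=0,tig=0,lo=0
L=1*4+0=4  i=0*4+0*2+0=0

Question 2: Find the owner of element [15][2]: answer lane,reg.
r: 15->gid=7,r8=1  c: 2->c8=0,tid=1,i&1=0
L=7*4+1=29  i=0*4+1*2+0=2

29,2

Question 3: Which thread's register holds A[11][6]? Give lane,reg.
15,2

r: 11->gid=3,r8=1  c: 6->c8=0,tid=3,i&1=0
L=3*4+3=15  i=0*4+1*2+0=2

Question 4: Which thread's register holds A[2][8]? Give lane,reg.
r:2=>grp=2,rB=0  c:8=>cB=1,tig=0,lo=0
L=2*4+0=8  i=1*4+0*2+0=4

8,4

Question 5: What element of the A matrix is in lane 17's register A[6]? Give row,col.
12,10

lane 17⇒17/4=4, 17 mod 4=1
i=6  r:4+8⇒12  c:2·1+0+8⇒10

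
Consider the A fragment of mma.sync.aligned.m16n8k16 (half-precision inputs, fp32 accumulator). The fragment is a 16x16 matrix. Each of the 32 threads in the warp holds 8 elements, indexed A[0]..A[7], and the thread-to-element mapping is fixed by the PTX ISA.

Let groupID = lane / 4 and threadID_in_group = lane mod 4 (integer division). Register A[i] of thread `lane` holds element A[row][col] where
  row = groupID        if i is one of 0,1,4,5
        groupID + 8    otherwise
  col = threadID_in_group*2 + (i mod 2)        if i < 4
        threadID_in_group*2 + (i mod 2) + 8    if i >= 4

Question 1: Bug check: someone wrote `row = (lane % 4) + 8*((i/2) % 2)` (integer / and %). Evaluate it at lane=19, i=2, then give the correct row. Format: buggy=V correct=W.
buggy=11 correct=12

`(lane % 4) + 8*((i/2) % 2)`[19,2]=>11
lane 19: grp=4 (19/4), tig=3 (19%4)
i=2: r=4+8=12, c=3*2+0+0=6
row: 11 vs 12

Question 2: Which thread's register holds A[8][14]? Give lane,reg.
r=8->g=0,rb=1  c=14->cb=1,t=3,b0=0
L=0*4+3=3  i=1*4+1*2+0=6

3,6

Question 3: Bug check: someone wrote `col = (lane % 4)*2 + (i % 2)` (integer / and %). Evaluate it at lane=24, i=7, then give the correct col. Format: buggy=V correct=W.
`(lane % 4)*2 + (i % 2)`[24,7]->1
L=24->gid=24>>2=6, tid=24&3=0
[7]->row 6+8=14  col 0·2+1+8=9
col: 1 vs 9

buggy=1 correct=9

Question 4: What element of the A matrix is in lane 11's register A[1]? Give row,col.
2,7

L=11=>grp=11>>2=2, tig=11&3=3
[1]=>row 2+0=2  col 3·2+1+0=7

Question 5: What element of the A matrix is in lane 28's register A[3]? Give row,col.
15,1

28: gid=7,tid=0
[3] (7+8,0*2+1+0) = (15,1)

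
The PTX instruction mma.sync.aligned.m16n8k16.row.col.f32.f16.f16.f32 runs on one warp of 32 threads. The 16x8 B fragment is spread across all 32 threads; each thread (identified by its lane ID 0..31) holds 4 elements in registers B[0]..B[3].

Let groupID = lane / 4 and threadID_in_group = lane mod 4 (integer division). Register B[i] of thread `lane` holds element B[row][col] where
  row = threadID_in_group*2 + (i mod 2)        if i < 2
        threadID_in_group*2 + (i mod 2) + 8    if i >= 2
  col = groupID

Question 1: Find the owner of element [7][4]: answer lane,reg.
c: 4->gid=4  r: 7->r8=0,tid=3,i&1=1
L=4*4+3=19  i=0*2+1=1

19,1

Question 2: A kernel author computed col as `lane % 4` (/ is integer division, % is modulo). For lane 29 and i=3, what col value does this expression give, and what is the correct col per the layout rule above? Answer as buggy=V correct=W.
buggy=1 correct=7

`lane % 4`[29,3]⇒1
lane 29⇒29/4=7, 29 mod 4=1
i=3  r:2·1+1+8⇒11  c:7
col: 1 vs 7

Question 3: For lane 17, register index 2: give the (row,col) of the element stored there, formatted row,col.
10,4

lane 17: G=4 (17/4), T=1 (17%4)
i=2: r=1*2+0+8=10, c=G=4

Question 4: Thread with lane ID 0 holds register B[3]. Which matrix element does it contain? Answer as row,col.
0: G=0,T=0
[3] (0*2+1+8,0) = (9,0)

9,0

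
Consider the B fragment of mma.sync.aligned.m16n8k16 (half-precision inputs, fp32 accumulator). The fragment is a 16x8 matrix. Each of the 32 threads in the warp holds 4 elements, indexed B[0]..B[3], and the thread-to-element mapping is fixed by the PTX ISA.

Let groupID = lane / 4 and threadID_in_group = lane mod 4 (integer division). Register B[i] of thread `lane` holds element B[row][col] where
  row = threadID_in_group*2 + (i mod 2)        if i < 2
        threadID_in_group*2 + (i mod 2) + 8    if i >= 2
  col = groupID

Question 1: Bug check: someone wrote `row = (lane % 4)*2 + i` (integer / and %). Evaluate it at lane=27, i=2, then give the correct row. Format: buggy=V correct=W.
buggy=8 correct=14

`(lane % 4)*2 + i`[27,2]=>8
lane 27=>27/4=6, 27 mod 4=3
i=2  r:2·3+0+8=>14  c:6
row: 8 vs 14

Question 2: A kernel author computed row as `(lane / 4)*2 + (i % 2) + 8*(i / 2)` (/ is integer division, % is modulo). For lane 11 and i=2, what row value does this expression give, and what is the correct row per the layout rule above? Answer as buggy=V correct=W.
buggy=12 correct=14

`(lane / 4)*2 + (i % 2) + 8*(i / 2)`[11,2]=>12
11: grp=2,tig=3
[2] (3*2+0+8,2) = (14,2)
row: 12 vs 14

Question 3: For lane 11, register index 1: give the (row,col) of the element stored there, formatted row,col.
7,2

L=11=>grp=11>>2=2, tig=11&3=3
[1]=>row 3·2+1+0=7  col grp=2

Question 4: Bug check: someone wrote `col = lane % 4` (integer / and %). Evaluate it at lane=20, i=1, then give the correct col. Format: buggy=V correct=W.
buggy=0 correct=5

`lane % 4`[20,1]→0
lane 20→20/4=5, 20 mod 4=0
i=1  r:2·0+1+0→1  c:5
col: 0 vs 5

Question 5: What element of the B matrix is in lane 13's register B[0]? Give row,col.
13: gid=3,tid=1
[0] (1*2+0+0,3) = (2,3)

2,3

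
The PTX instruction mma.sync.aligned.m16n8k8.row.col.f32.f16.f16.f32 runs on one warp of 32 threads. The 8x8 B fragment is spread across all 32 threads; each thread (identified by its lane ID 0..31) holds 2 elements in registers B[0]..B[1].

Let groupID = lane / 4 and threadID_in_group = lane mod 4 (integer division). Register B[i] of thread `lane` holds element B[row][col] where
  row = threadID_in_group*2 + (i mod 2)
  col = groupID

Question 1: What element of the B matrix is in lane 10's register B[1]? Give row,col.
5,2

10: g=2,t=2
[1] (2*2+1,2) = (5,2)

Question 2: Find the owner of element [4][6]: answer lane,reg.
c=6→G=6  r=4→T=2,p=0
L=6*4+2=26  i=0=0

26,0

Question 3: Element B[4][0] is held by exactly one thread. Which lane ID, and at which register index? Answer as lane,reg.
c=0⇒gr=0  r=4⇒th=2,odd=0
L=0*4+2=2  i=0=0

2,0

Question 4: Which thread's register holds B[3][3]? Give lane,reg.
13,1

c=3->g=3  r=3->t=1,b0=1
L=3*4+1=13  i=1=1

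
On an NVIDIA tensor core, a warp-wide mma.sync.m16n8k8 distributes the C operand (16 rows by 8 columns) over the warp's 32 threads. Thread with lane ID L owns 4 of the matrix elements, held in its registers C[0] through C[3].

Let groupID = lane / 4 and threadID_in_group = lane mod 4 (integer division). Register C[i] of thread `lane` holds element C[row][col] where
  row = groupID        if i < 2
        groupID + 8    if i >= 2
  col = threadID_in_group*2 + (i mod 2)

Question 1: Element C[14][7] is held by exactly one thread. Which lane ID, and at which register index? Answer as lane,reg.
r=14->g=6,rb=1  c=7->t=3,b0=1
L=6*4+3=27  i=1*2+1=3

27,3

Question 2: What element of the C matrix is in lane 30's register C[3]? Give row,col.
15,5

lane 30->30/4=7, 30 mod 4=2
i=3  r:7+8->15  c:2·2+1->5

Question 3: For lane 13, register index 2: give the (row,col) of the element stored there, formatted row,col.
11,2

lane 13: grp=3 (13/4), tig=1 (13%4)
i=2: r=3+8=11, c=1*2+0=2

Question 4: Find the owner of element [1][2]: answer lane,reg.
r:1=>grp=1,rB=0  c:2=>tig=1,lo=0
L=1*4+1=5  i=0*2+0=0

5,0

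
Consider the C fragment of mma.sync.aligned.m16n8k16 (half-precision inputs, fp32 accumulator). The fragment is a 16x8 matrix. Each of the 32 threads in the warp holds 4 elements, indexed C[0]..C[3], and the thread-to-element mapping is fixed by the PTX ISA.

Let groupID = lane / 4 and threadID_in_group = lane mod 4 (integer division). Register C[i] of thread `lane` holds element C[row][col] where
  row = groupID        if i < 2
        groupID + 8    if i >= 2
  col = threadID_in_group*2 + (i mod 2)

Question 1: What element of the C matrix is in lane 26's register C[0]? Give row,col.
L=26=>grp=26>>2=6, tig=26&3=2
[0]=>row 6+0=6  col 2·2+0=4

6,4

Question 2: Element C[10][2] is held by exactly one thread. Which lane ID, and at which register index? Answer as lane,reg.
r: 10->gid=2,r8=1  c: 2->tid=1,i&1=0
L=2*4+1=9  i=1*2+0=2

9,2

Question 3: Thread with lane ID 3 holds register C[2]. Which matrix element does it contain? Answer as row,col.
8,6

L=3→G=3>>2=0, T=3&3=3
[2]→row 0+8=8  col 3·2+0=6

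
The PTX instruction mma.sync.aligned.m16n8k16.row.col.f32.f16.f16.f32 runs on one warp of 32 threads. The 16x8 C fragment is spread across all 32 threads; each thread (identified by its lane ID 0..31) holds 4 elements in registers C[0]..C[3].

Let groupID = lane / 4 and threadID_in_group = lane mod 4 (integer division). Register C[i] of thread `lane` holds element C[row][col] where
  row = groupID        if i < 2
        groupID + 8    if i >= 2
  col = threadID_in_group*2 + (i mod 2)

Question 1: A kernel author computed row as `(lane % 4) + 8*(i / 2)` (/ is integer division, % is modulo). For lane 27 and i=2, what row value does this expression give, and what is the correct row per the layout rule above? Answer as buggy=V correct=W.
`(lane % 4) + 8*(i / 2)`[27,2]->11
lane 27->27/4=6, 27 mod 4=3
i=2  r:6+8->14  c:2·3+0->6
row: 11 vs 14

buggy=11 correct=14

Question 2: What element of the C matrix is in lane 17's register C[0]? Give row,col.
lane 17=>17/4=4, 17 mod 4=1
i=0  r:4+0=>4  c:2·1+0=>2

4,2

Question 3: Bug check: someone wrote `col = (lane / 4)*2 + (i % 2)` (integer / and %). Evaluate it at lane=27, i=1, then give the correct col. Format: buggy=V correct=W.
`(lane / 4)*2 + (i % 2)`[27,1]→13
L=27→G=27>>2=6, T=27&3=3
[1]→row 6+0=6  col 3·2+1=7
col: 13 vs 7

buggy=13 correct=7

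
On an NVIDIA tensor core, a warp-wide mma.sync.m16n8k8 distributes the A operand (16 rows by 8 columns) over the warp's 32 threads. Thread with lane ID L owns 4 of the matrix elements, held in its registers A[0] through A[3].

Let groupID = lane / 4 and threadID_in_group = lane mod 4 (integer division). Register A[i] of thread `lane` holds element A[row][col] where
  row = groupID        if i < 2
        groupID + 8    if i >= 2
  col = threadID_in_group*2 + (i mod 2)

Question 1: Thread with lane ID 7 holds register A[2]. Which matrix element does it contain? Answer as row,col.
9,6

L=7→G=7>>2=1, T=7&3=3
[2]→row 1+8=9  col 3·2+0=6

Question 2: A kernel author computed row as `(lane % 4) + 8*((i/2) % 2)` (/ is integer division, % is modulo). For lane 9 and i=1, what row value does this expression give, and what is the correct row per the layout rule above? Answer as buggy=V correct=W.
`(lane % 4) + 8*((i/2) % 2)`[9,1]->1
lane 9: gid=2 (9/4), tid=1 (9%4)
i=1: r=2+0=2, c=1*2+1=3
row: 1 vs 2

buggy=1 correct=2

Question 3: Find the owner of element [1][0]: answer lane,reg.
r=1⇒gr=1,Rb=0  c=0⇒th=0,odd=0
L=1*4+0=4  i=0*2+0=0

4,0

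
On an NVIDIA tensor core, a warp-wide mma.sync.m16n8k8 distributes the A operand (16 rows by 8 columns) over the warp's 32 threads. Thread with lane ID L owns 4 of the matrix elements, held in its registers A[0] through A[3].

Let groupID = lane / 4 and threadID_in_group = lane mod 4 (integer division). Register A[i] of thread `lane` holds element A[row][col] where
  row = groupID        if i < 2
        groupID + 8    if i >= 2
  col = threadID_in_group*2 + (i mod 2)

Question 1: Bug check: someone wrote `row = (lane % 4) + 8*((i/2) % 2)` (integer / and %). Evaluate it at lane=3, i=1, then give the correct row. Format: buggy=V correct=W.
buggy=3 correct=0

`(lane % 4) + 8*((i/2) % 2)`[3,1]->3
lane 3: g=0 (3/4), t=3 (3%4)
i=1: r=0+0=0, c=3*2+1=7
row: 3 vs 0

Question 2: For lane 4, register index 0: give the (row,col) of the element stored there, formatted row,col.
1,0

4: gr=1,th=0
[0] (1+0,0*2+0) = (1,0)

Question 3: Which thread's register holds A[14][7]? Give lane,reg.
r:14=>grp=6,rB=1  c:7=>tig=3,lo=1
L=6*4+3=27  i=1*2+1=3

27,3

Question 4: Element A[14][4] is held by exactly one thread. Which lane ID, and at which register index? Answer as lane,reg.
26,2

r: 14->gid=6,r8=1  c: 4->tid=2,i&1=0
L=6*4+2=26  i=1*2+0=2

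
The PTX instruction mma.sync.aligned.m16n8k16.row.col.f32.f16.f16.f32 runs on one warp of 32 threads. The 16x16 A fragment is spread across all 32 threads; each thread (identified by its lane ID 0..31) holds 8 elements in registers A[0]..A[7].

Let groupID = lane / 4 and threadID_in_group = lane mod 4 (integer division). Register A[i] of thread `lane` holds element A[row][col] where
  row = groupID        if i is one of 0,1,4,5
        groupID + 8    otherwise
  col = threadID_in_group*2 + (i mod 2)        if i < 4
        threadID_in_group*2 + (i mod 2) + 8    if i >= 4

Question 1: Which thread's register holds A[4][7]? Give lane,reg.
r=4→G=4,rhi=0  c=7→chi=0,T=3,p=1
L=4*4+3=19  i=0*4+0*2+1=1

19,1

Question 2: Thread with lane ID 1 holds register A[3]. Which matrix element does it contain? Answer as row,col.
lane 1=>1/4=0, 1 mod 4=1
i=3  r:0+8=>8  c:2·1+1+0=>3

8,3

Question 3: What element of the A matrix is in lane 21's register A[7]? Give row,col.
lane 21: gid=5 (21/4), tid=1 (21%4)
i=7: r=5+8=13, c=1*2+1+8=11

13,11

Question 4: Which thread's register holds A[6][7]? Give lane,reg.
r:6=>grp=6,rB=0  c:7=>cB=0,tig=3,lo=1
L=6*4+3=27  i=0*4+0*2+1=1

27,1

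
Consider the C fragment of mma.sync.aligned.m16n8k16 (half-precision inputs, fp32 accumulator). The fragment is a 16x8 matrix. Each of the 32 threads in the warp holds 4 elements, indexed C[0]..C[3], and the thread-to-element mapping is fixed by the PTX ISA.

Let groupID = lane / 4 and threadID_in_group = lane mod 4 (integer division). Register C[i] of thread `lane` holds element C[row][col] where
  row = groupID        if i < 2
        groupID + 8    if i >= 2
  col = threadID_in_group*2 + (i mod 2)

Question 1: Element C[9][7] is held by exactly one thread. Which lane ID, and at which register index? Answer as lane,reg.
7,3

r=9→G=1,rhi=1  c=7→T=3,p=1
L=1*4+3=7  i=1*2+1=3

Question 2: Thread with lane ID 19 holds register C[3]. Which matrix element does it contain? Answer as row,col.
lane 19: gr=4 (19/4), th=3 (19%4)
i=3: r=4+8=12, c=3*2+1=7

12,7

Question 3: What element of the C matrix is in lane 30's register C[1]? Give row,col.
7,5

30: grp=7,tig=2
[1] (7+0,2*2+1) = (7,5)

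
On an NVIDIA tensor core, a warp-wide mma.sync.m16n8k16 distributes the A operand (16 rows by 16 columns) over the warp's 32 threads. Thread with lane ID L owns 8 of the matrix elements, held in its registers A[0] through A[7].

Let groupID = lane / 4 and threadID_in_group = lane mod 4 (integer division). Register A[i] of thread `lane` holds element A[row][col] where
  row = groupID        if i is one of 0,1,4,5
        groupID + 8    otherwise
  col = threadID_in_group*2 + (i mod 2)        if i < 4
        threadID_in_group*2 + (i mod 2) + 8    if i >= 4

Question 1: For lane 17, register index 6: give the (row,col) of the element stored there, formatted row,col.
lane 17->17/4=4, 17 mod 4=1
i=6  r:4+8->12  c:2·1+0+8->10

12,10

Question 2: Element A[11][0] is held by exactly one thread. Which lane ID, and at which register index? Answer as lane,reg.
r=11⇒gr=3,Rb=1  c=0⇒Cb=0,th=0,odd=0
L=3*4+0=12  i=0*4+1*2+0=2

12,2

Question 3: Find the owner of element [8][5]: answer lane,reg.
2,3

r=8->g=0,rb=1  c=5->cb=0,t=2,b0=1
L=0*4+2=2  i=0*4+1*2+1=3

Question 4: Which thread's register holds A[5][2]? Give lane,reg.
21,0

r=5→G=5,rhi=0  c=2→chi=0,T=1,p=0
L=5*4+1=21  i=0*4+0*2+0=0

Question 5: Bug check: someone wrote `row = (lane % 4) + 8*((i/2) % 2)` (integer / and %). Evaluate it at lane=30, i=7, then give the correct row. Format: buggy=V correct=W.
buggy=10 correct=15

`(lane % 4) + 8*((i/2) % 2)`[30,7]=>10
lane 30=>30/4=7, 30 mod 4=2
i=7  r:7+8=>15  c:2·2+1+8=>13
row: 10 vs 15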